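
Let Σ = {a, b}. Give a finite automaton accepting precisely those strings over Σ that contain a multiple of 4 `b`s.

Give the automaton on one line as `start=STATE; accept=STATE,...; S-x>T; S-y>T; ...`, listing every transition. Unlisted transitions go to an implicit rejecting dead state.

The only thing that matters is how many `b`s have appeared, reduced mod 4. Use one state per residue: q0 for 0, …, q3 for 3. Reading `b` moves to the next residue; anything else stays put. q0 is accepting.
        a   b  
>* q0   q0  q1 
   q1   q1  q2 
   q2   q2  q3 
   q3   q3  q0 
(> = start, * = accepting)

start=q0; accept=q0; q0-a>q0; q0-b>q1; q1-a>q1; q1-b>q2; q2-a>q2; q2-b>q3; q3-a>q3; q3-b>q0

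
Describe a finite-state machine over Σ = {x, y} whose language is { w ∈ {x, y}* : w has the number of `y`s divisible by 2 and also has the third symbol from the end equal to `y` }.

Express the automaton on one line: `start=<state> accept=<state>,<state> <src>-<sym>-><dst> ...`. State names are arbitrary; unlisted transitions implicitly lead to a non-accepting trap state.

start=A accept=F,G,K,L A-x->A A-y->B B-x->C B-y->D C-x->E C-y->F D-x->G D-y->H E-x->E E-y->I F-x->J F-y->H G-x->K G-y->B H-x->C H-y->L I-x->J I-y->H J-x->K J-y->B K-x->A K-y->B L-x->G L-y->H

Run two small machines in parallel and take their product. One (2 states) tracks the count of `y`s modulo 2; the other (15 states) tracks the last 3 symbols read. Each combined state is a pair, one component from each; accept when both components accept. Minimizing collapses redundant product states.
       x  y 
>  A   A  B 
   B   C  D 
   C   E  F 
   D   G  H 
   E   E  I 
 * F   J  H 
 * G   K  B 
   H   C  L 
   I   J  H 
   J   K  B 
 * K   A  B 
 * L   G  H 
(> = start, * = accepting)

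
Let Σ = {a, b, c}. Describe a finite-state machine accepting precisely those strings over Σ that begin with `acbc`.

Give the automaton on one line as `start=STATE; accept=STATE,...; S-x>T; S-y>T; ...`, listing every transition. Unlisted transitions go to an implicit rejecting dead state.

Walk along `acbc` while the input agrees: from S0 take `a` to S1, and so on. Any deviation drops to the rejecting sink S5. Once S4 is reached the prefix is confirmed and every continuation is accepted.
6 states suffice.
        a   b   c  
>  S0   S1  S5  S5 
   S1   S5  S5  S2 
   S2   S5  S3  S5 
   S3   S5  S5  S4 
 * S4   S4  S4  S4 
   S5   S5  S5  S5 
(> = start, * = accepting)

start=S0; accept=S4; S0-a>S1; S0-b>S5; S0-c>S5; S1-a>S5; S1-b>S5; S1-c>S2; S2-a>S5; S2-b>S3; S2-c>S5; S3-a>S5; S3-b>S5; S3-c>S4; S4-a>S4; S4-b>S4; S4-c>S4; S5-a>S5; S5-b>S5; S5-c>S5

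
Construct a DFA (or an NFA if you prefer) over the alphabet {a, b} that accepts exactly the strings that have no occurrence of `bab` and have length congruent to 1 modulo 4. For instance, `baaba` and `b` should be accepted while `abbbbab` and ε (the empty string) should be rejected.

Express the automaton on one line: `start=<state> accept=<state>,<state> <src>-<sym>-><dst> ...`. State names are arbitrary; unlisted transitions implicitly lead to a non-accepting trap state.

Build one automaton per condition and run them in lockstep. The first has 4 states tracking partial matches of the forbidden pattern `bab`; the second has 4 states tracking the input length modulo 4. A product state is a pair (one from each), accepting exactly when both do.
          a    b  
>  q0     q1   q2 
 * q1     q3   q4 
 * q2     q5   q4 
   q3     q6   q7 
   q4     q8   q7 
   q5     q6   q9 
   q6     q0  q10 
   q7    q11  q10 
   q8     q0  q12 
   q9    q12  q12 
   q10   q13   q2 
   q11    q1  q14 
   q12   q14  q14 
 * q13    q3  q15 
   q14   q15  q15 
   q15    q9   q9 
(> = start, * = accepting)

start=q0 accept=q1,q2,q13 q0-a->q1 q0-b->q2 q1-a->q3 q1-b->q4 q2-a->q5 q2-b->q4 q3-a->q6 q3-b->q7 q4-a->q8 q4-b->q7 q5-a->q6 q5-b->q9 q6-a->q0 q6-b->q10 q7-a->q11 q7-b->q10 q8-a->q0 q8-b->q12 q9-a->q12 q9-b->q12 q10-a->q13 q10-b->q2 q11-a->q1 q11-b->q14 q12-a->q14 q12-b->q14 q13-a->q3 q13-b->q15 q14-a->q15 q14-b->q15 q15-a->q9 q15-b->q9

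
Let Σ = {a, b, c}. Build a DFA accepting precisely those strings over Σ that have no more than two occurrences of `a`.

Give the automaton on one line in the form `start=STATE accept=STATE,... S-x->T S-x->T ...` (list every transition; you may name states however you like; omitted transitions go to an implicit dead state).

start=S0 accept=S0,S1,S2 S0-a->S1 S0-b->S0 S0-c->S0 S1-a->S2 S1-b->S1 S1-c->S1 S2-a->S3 S2-b->S2 S2-c->S2 S3-a->S3 S3-b->S3 S3-c->S3

Count `a`s, saturating at 3: states S0 through S2 mean 0 through 2 `a`s seen; S3 means more than 2. Each `a` increments (capped at S3); other symbols loop. Accept from {S0, S1, S2}.
A 4-state machine:
        a   b   c  
>* S0   S1  S0  S0 
 * S1   S2  S1  S1 
 * S2   S3  S2  S2 
   S3   S3  S3  S3 
(> = start, * = accepting)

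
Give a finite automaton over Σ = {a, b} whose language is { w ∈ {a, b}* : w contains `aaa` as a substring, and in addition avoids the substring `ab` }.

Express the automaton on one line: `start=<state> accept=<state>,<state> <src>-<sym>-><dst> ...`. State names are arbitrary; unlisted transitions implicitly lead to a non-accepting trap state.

start=s0 accept=s4 s0-a->s1 s0-b->s0 s1-a->s2 s1-b->s3 s2-a->s4 s2-b->s3 s3-a->s3 s3-b->s3 s4-a->s4 s4-b->s3

Handle the two conditions separately and then intersect. One (4 states) tracks whether and how much of `aaa` has been seen; the other (3 states) tracks partial matches of the forbidden pattern `ab`. Each combined state is a pair, one component from each; accept when both components accept. Minimizing collapses redundant product states.
        a   b  
>  s0   s1  s0 
   s1   s2  s3 
   s2   s4  s3 
   s3   s3  s3 
 * s4   s4  s3 
(> = start, * = accepting)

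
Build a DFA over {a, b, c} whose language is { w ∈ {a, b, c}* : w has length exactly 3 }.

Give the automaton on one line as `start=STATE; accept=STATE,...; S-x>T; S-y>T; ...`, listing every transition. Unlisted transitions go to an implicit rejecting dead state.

We only need to distinguish lengths 0, 1, …, 3, and '>3'. Chain q0 → q1 → q2 → q3 → q4 on every symbol, with q4 looping. Accepting states: {q3}.
5 states suffice.
        a   b   c  
>  q0   q1  q1  q1 
   q1   q2  q2  q2 
   q2   q3  q3  q3 
 * q3   q4  q4  q4 
   q4   q4  q4  q4 
(> = start, * = accepting)

start=q0; accept=q3; q0-a>q1; q0-b>q1; q0-c>q1; q1-a>q2; q1-b>q2; q1-c>q2; q2-a>q3; q2-b>q3; q2-c>q3; q3-a>q4; q3-b>q4; q3-c>q4; q4-a>q4; q4-b>q4; q4-c>q4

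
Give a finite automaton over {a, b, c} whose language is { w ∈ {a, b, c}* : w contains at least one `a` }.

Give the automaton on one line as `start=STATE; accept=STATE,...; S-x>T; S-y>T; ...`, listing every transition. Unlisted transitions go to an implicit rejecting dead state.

start=q0; accept=q1,q2; q0-a>q1; q0-b>q0; q0-c>q0; q1-a>q2; q1-b>q1; q1-c>q1; q2-a>q2; q2-b>q2; q2-c>q2

Count `a`s, saturating at 2: state q0 means no `a` yet, q1 means one `a` seen, q2 means more than one. Each `a` increments (capped at q2); other symbols loop. Accept from {q1, q2}.
With 3 states:
        a   b   c  
>  q0   q1  q0  q0 
 * q1   q2  q1  q1 
 * q2   q2  q2  q2 
(> = start, * = accepting)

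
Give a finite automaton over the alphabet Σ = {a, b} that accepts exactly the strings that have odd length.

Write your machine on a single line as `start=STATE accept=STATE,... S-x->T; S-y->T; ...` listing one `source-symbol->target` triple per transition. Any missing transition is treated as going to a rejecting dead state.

Count input length modulo 2: every symbol advances one step around the cycle q0 → q1 → q0. Accept at q1.
        a   b  
>  q0   q1  q1 
 * q1   q0  q0 
(> = start, * = accepting)

start=q0; accept=q1; q0-a->q1; q0-b->q1; q1-a->q0; q1-b->q0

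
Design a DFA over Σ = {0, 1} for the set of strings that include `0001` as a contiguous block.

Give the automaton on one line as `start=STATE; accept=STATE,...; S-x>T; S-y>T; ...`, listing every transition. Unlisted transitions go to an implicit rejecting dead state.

States A..D record the length of the longest prefix of `0001` that matches the current input suffix. Reaching E means `0001` has been seen, and we stay there forever. Accept from E.
A 5-state machine:
       0  1 
>  A   B  A 
   B   C  A 
   C   D  A 
   D   D  E 
 * E   E  E 
(> = start, * = accepting)

start=A; accept=E; A-0>B; A-1>A; B-0>C; B-1>A; C-0>D; C-1>A; D-0>D; D-1>E; E-0>E; E-1>E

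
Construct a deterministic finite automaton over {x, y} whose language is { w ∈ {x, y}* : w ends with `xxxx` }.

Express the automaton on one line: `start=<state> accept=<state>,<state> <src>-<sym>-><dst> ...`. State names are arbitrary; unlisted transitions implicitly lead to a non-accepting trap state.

Remember how much of `xxxx` the current input suffix matches. State A means no match yet; B means the last symbol is `x`; C means the last 2 symbols are `xx`; D means the last 3 symbols are `xxx`; E means the last 4 symbols are `xxxx`. Only E accepts. On a mismatch, fall back to the longest proper suffix that is still a prefix of `xxxx`.
5 states suffice.
       x  y 
>  A   B  A 
   B   C  A 
   C   D  A 
   D   E  A 
 * E   E  A 
(> = start, * = accepting)

start=A accept=E A-x->B A-y->A B-x->C B-y->A C-x->D C-y->A D-x->E D-y->A E-x->E E-y->A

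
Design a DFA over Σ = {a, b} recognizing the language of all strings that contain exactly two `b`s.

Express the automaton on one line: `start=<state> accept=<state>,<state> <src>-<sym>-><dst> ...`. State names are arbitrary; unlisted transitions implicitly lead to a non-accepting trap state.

Count `b`s, saturating at 3: states S0 through S2 mean 0 through 2 `b`s seen; S3 means more than 2. Each `b` increments (capped at S3); other symbols loop. Accept from {S2}.
With 4 states:
        a   b  
>  S0   S0  S1 
   S1   S1  S2 
 * S2   S2  S3 
   S3   S3  S3 
(> = start, * = accepting)

start=S0 accept=S2 S0-a->S0 S0-b->S1 S1-a->S1 S1-b->S2 S2-a->S2 S2-b->S3 S3-a->S3 S3-b->S3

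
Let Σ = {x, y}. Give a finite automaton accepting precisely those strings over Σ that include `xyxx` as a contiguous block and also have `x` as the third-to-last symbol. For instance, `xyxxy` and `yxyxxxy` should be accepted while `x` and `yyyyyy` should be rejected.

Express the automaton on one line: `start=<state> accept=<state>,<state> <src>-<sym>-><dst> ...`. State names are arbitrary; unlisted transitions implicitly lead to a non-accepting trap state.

start=S0 accept=S5,S6,S7,S8 S0-x->S1 S0-y->S0 S1-x->S1 S1-y->S2 S2-x->S3 S2-y->S0 S3-x->S4 S3-y->S2 S4-x->S5 S4-y->S6 S5-x->S5 S5-y->S6 S6-x->S7 S6-y->S8 S7-x->S4 S7-y->S9 S8-x->S10 S8-y->S11 S9-x->S7 S9-y->S8 S10-x->S4 S10-y->S9 S11-x->S10 S11-y->S11

Build one automaton per condition and run them in lockstep. The first has 5 states tracking whether and how much of `xyxx` has been seen; the second has 15 states tracking the last 3 symbols read. A product state is a pair (one from each), accepting exactly when both do. Minimizing collapses redundant product states.
12 states suffice.
          x    y  
>  S0     S1   S0 
   S1     S1   S2 
   S2     S3   S0 
   S3     S4   S2 
   S4     S5   S6 
 * S5     S5   S6 
 * S6     S7   S8 
 * S7     S4   S9 
 * S8    S10  S11 
   S9     S7   S8 
   S10    S4   S9 
   S11   S10  S11 
(> = start, * = accepting)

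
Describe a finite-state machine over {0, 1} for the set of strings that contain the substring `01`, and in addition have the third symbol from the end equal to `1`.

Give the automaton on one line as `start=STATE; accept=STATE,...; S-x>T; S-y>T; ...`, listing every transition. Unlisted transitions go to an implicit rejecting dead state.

start=s0; accept=s7,s8,s9,s10; s0-0>s1; s0-1>s2; s1-0>s1; s1-1>s3; s2-0>s4; s2-1>s2; s3-0>s5; s3-1>s6; s4-0>s1; s4-1>s7; s5-0>s8; s5-1>s7; s6-0>s9; s6-1>s10; s7-0>s5; s7-1>s6; s8-0>s1; s8-1>s3; s9-0>s8; s9-1>s7; s10-0>s9; s10-1>s10

Handle the two conditions separately and then intersect. One (3 states) tracks whether and how much of `01` has been seen; the other (15 states) tracks the last 3 symbols read. Each combined state is a pair, one component from each; accept when both components accept. Equivalent product states are then merged.
          0    1  
>  s0     s1   s2 
   s1     s1   s3 
   s2     s4   s2 
   s3     s5   s6 
   s4     s1   s7 
   s5     s8   s7 
   s6     s9  s10 
 * s7     s5   s6 
 * s8     s1   s3 
 * s9     s8   s7 
 * s10    s9  s10 
(> = start, * = accepting)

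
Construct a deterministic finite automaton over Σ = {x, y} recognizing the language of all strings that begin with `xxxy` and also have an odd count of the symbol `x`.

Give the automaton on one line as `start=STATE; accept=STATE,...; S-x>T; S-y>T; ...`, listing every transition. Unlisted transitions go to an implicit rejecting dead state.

start=q0; accept=q6; q0-x>q1; q0-y>q2; q1-x>q3; q1-y>q4; q2-x>q4; q2-y>q2; q3-x>q5; q3-y>q2; q4-x>q2; q4-y>q4; q5-x>q2; q5-y>q6; q6-x>q7; q6-y>q6; q7-x>q6; q7-y>q7

Run two small machines in parallel and take their product. One (6 states) tracks whether the input so far still matches the prefix `xxxy`; the other (2 states) tracks the count of `x`s modulo 2. Each combined state is a pair, one component from each; accept when both components accept.
With 8 states:
        x   y  
>  q0   q1  q2 
   q1   q3  q4 
   q2   q4  q2 
   q3   q5  q2 
   q4   q2  q4 
   q5   q2  q6 
 * q6   q7  q6 
   q7   q6  q7 
(> = start, * = accepting)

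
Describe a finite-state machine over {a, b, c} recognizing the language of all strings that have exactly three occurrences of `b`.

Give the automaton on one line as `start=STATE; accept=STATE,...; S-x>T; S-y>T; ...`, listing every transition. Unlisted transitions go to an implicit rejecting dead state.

start=q0; accept=q3; q0-a>q0; q0-b>q1; q0-c>q0; q1-a>q1; q1-b>q2; q1-c>q1; q2-a>q2; q2-b>q3; q2-c>q2; q3-a>q3; q3-b>q4; q3-c>q3; q4-a>q4; q4-b>q4; q4-c>q4

Only the number of `b`s matters, and only up to 4. Make a chain q0 → q1 → q2 → q3 → q4 advanced by each `b` (with q4 absorbing); every other symbol self-loops. The accepting set is {q3}.
        a   b   c  
>  q0   q0  q1  q0 
   q1   q1  q2  q1 
   q2   q2  q3  q2 
 * q3   q3  q4  q3 
   q4   q4  q4  q4 
(> = start, * = accepting)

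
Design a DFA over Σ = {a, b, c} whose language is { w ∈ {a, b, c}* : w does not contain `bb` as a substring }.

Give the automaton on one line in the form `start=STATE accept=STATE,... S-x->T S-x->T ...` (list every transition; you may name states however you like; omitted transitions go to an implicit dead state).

start=s0 accept=s0,s1 s0-a->s0 s0-b->s1 s0-c->s0 s1-a->s0 s1-b->s2 s1-c->s0 s2-a->s2 s2-b->s2 s2-c->s2

This is the complement of 'contains `bb`'. Use the same substring-matching states — s0 through s2 holding how much of `bb` has just been matched — but flip the accepting set: everything except the trap s2 accepts.
With 3 states:
        a   b   c  
>* s0   s0  s1  s0 
 * s1   s0  s2  s0 
   s2   s2  s2  s2 
(> = start, * = accepting)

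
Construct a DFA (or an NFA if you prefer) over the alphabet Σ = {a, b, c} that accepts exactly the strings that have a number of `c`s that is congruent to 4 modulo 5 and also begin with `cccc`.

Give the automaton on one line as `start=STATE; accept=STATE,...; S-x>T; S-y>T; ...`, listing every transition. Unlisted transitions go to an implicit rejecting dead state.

Build one automaton per condition and run them in lockstep. One (5 states) tracks the count of `c`s modulo 5; the other (6 states) tracks whether the input so far still matches the prefix `cccc`. Each combined state is a pair, one component from each; accept when both components accept.
          a    b    c  
>  s0     s1   s1   s2 
   s1     s1   s1   s3 
   s2     s3   s3   s4 
   s3     s3   s3   s5 
   s4     s5   s5   s6 
   s5     s5   s5   s7 
   s6     s7   s7   s8 
   s7     s7   s7   s9 
 * s8     s8   s8  s10 
   s9     s9   s9   s1 
   s10   s10  s10  s11 
   s11   s11  s11  s12 
   s12   s12  s12  s13 
   s13   s13  s13   s8 
(> = start, * = accepting)

start=s0; accept=s8; s0-a>s1; s0-b>s1; s0-c>s2; s1-a>s1; s1-b>s1; s1-c>s3; s2-a>s3; s2-b>s3; s2-c>s4; s3-a>s3; s3-b>s3; s3-c>s5; s4-a>s5; s4-b>s5; s4-c>s6; s5-a>s5; s5-b>s5; s5-c>s7; s6-a>s7; s6-b>s7; s6-c>s8; s7-a>s7; s7-b>s7; s7-c>s9; s8-a>s8; s8-b>s8; s8-c>s10; s9-a>s9; s9-b>s9; s9-c>s1; s10-a>s10; s10-b>s10; s10-c>s11; s11-a>s11; s11-b>s11; s11-c>s12; s12-a>s12; s12-b>s12; s12-c>s13; s13-a>s13; s13-b>s13; s13-c>s8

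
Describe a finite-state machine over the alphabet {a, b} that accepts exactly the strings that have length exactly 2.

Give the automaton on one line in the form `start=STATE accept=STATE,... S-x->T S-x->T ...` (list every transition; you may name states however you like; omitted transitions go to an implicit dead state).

start=q0 accept=q2 q0-a->q1 q0-b->q1 q1-a->q2 q1-b->q2 q2-a->q3 q2-b->q3 q3-a->q3 q3-b->q3

Count input length up to 3: every symbol moves from q0 toward q3, which means 'more than 2' and absorbs. Accept from {q2}.
4 states suffice.
        a   b  
>  q0   q1  q1 
   q1   q2  q2 
 * q2   q3  q3 
   q3   q3  q3 
(> = start, * = accepting)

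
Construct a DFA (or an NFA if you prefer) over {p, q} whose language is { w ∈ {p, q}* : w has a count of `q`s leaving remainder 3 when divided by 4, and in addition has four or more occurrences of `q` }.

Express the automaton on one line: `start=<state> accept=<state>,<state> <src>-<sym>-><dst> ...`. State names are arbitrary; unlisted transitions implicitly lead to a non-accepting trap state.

Run two small machines in parallel and take their product. The first has 4 states tracking the count of `q`s modulo 4; the second has 6 states tracking the count of `q`s, saturating at 5. A product state is a pair (one from each), accepting exactly when both do. Minimizing collapses redundant product states.
With 8 states:
       p  q 
>  A   A  B 
   B   B  C 
   C   C  D 
   D   D  E 
   E   E  F 
   F   F  G 
   G   G  H 
 * H   H  E 
(> = start, * = accepting)

start=A accept=H A-p->A A-q->B B-p->B B-q->C C-p->C C-q->D D-p->D D-q->E E-p->E E-q->F F-p->F F-q->G G-p->G G-q->H H-p->H H-q->E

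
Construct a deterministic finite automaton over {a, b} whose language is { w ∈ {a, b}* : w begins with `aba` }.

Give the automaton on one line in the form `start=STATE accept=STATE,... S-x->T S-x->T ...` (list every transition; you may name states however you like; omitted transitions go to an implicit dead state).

Walk along `aba` while the input agrees: from s0 take `a` to s1, and so on. Any deviation drops to the rejecting sink s4. Once s3 is reached the prefix is confirmed and every continuation is accepted.
        a   b  
>  s0   s1  s4 
   s1   s4  s2 
   s2   s3  s4 
 * s3   s3  s3 
   s4   s4  s4 
(> = start, * = accepting)

start=s0 accept=s3 s0-a->s1 s0-b->s4 s1-a->s4 s1-b->s2 s2-a->s3 s2-b->s4 s3-a->s3 s3-b->s3 s4-a->s4 s4-b->s4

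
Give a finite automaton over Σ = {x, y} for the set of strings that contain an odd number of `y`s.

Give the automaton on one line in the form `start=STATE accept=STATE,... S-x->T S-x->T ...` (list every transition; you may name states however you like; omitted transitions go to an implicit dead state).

start=S0 accept=S1 S0-x->S0 S0-y->S1 S1-x->S1 S1-y->S0

The only thing that matters is how many `y`s have appeared, reduced mod 2. Use one state per residue: S0 for 0, …, S1 for 1. Reading `y` moves to the next residue; anything else stays put. S1 is accepting.
2 states suffice.
        x   y  
>  S0   S0  S1 
 * S1   S1  S0 
(> = start, * = accepting)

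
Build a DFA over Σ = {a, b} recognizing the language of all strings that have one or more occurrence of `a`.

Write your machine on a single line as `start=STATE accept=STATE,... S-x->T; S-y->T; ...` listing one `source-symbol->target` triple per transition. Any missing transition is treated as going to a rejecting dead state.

Count `a`s, saturating at 2: state q0 means no `a` yet, q1 means one `a` seen, q2 means more than one. Each `a` increments (capped at q2); other symbols loop. Accept from {q1, q2}.
        a   b  
>  q0   q1  q0 
 * q1   q2  q1 
 * q2   q2  q2 
(> = start, * = accepting)

start=q0; accept=q1,q2; q0-a->q1; q0-b->q0; q1-a->q2; q1-b->q1; q2-a->q2; q2-b->q2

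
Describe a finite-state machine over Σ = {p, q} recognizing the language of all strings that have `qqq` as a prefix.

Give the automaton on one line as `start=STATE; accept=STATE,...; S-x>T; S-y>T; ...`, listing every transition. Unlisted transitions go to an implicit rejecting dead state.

start=A; accept=D; A-p>E; A-q>B; B-p>E; B-q>C; C-p>E; C-q>D; D-p>D; D-q>D; E-p>E; E-q>E

Walk along `qqq` while the input agrees: from A take `q` to B, and so on. Any deviation drops to the rejecting sink E. Once D is reached the prefix is confirmed and every continuation is accepted.
       p  q 
>  A   E  B 
   B   E  C 
   C   E  D 
 * D   D  D 
   E   E  E 
(> = start, * = accepting)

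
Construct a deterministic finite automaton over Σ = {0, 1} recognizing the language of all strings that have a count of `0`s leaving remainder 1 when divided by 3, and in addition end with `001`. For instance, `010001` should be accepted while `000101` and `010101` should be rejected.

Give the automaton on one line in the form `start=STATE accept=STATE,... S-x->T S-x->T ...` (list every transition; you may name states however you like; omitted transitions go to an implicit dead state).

Handle the two conditions separately and then intersect. The first has 3 states tracking the count of `0`s modulo 3; the second has 4 states tracking how much of the suffix `001` has currently been matched. A product state is a pair (one from each), accepting exactly when both do.
          0    1  
>  q0     q1   q0 
   q1     q2   q3 
   q2     q4   q5 
   q3     q6   q3 
   q4     q7   q8 
   q5     q9  q10 
   q6     q4  q10 
   q7     q2  q11 
   q8     q1   q0 
   q9     q7   q0 
   q10    q9  q10 
 * q11    q6   q3 
(> = start, * = accepting)

start=q0 accept=q11 q0-0->q1 q0-1->q0 q1-0->q2 q1-1->q3 q2-0->q4 q2-1->q5 q3-0->q6 q3-1->q3 q4-0->q7 q4-1->q8 q5-0->q9 q5-1->q10 q6-0->q4 q6-1->q10 q7-0->q2 q7-1->q11 q8-0->q1 q8-1->q0 q9-0->q7 q9-1->q0 q10-0->q9 q10-1->q10 q11-0->q6 q11-1->q3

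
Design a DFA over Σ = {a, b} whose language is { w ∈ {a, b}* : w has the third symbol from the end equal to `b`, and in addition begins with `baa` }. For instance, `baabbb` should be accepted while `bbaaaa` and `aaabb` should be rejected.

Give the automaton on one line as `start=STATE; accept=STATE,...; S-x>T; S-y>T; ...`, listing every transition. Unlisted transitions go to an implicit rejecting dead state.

Handle the two conditions separately and then intersect. One (15 states) tracks the last 3 symbols read; the other (5 states) tracks whether the input so far still matches the prefix `baa`. Each combined state is a pair, one component from each; accept when both components accept. After merging equivalent states the machine shrinks.
With 12 states:
          a    b  
>  S0     S1   S2 
   S1     S1   S1 
   S2     S3   S1 
   S3     S4   S1 
 * S4     S5   S6 
   S5     S5   S6 
   S6     S7   S8 
   S7     S4   S9 
   S8    S10  S11 
 * S9     S7   S8 
 * S10    S4   S9 
 * S11   S10  S11 
(> = start, * = accepting)

start=S0; accept=S4,S9,S10,S11; S0-a>S1; S0-b>S2; S1-a>S1; S1-b>S1; S2-a>S3; S2-b>S1; S3-a>S4; S3-b>S1; S4-a>S5; S4-b>S6; S5-a>S5; S5-b>S6; S6-a>S7; S6-b>S8; S7-a>S4; S7-b>S9; S8-a>S10; S8-b>S11; S9-a>S7; S9-b>S8; S10-a>S4; S10-b>S9; S11-a>S10; S11-b>S11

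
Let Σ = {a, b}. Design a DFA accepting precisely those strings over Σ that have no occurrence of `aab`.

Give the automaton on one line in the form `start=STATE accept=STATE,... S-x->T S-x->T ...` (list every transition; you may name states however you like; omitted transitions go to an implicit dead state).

This is the complement of 'contains `aab`'. Use the same substring-matching states — q0 through q3 holding how much of `aab` has just been matched — but flip the accepting set: everything except the trap q3 accepts.
        a   b  
>* q0   q1  q0 
 * q1   q2  q0 
 * q2   q2  q3 
   q3   q3  q3 
(> = start, * = accepting)

start=q0 accept=q0,q1,q2 q0-a->q1 q0-b->q0 q1-a->q2 q1-b->q0 q2-a->q2 q2-b->q3 q3-a->q3 q3-b->q3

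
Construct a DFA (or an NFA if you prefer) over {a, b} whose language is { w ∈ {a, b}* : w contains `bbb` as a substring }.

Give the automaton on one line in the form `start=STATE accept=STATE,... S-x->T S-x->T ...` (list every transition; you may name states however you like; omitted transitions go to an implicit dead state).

Track how much of `bbb` has been matched so far: state q0 is no progress, q3 is the absorbing accept state reached once `bbb` has occurred. Intermediate states record partial matches; on a mismatch, fall back to the longest reusable overlap.
        a   b  
>  q0   q0  q1 
   q1   q0  q2 
   q2   q0  q3 
 * q3   q3  q3 
(> = start, * = accepting)

start=q0 accept=q3 q0-a->q0 q0-b->q1 q1-a->q0 q1-b->q2 q2-a->q0 q2-b->q3 q3-a->q3 q3-b->q3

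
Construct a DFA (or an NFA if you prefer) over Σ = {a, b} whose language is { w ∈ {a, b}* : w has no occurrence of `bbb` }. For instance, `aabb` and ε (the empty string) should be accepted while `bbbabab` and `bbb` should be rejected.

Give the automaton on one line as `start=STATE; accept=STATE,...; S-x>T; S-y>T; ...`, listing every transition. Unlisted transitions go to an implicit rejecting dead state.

Track partial matches of the forbidden pattern `bbb`. State q3 is a dead state reached once `bbb` has occurred; every other state accepts. q0 means no part of `bbb` is currently matched.
With 4 states:
        a   b  
>* q0   q0  q1 
 * q1   q0  q2 
 * q2   q0  q3 
   q3   q3  q3 
(> = start, * = accepting)

start=q0; accept=q0,q1,q2; q0-a>q0; q0-b>q1; q1-a>q0; q1-b>q2; q2-a>q0; q2-b>q3; q3-a>q3; q3-b>q3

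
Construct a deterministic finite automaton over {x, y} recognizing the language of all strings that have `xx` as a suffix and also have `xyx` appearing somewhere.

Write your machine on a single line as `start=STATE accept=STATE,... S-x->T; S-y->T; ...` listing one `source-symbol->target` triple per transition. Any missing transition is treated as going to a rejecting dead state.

start=A; accept=F; A-x->B; A-y->A; B-x->C; B-y->D; C-x->C; C-y->D; D-x->E; D-y->A; E-x->F; E-y->G; F-x->F; F-y->G; G-x->E; G-y->G

Handle the two conditions separately and then intersect. One (3 states) tracks how much of the suffix `xx` has currently been matched; the other (4 states) tracks whether and how much of `xyx` has been seen. Each combined state is a pair, one component from each; accept when both components accept.
With 7 states:
       x  y 
>  A   B  A 
   B   C  D 
   C   C  D 
   D   E  A 
   E   F  G 
 * F   F  G 
   G   E  G 
(> = start, * = accepting)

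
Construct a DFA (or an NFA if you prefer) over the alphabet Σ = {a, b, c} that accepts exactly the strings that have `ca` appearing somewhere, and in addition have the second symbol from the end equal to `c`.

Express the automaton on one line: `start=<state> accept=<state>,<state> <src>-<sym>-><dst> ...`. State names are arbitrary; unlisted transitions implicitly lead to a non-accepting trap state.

Build one automaton per condition and run them in lockstep. One (3 states) tracks whether and how much of `ca` has been seen; the other (13 states) tracks the last 2 symbols read. Each combined state is a pair, one component from each; accept when both components accept.
21 states suffice.
          a    b    c  
>  q0     q1   q2   q3 
   q1     q4   q5   q6 
   q2     q7   q8   q9 
   q3    q10  q11  q12 
   q4     q4   q5   q6 
   q5     q7   q8   q9 
   q6    q10  q11  q12 
   q7     q4   q5   q6 
   q8     q7   q8   q9 
   q9    q10  q11  q12 
 * q10   q13  q14  q15 
   q11    q7   q8   q9 
   q12   q10  q11  q12 
   q13   q13  q14  q15 
   q14   q16  q17  q18 
   q15   q10  q19  q20 
   q16   q13  q14  q15 
   q17   q16  q17  q18 
   q18   q10  q19  q20 
 * q19   q16  q17  q18 
 * q20   q10  q19  q20 
(> = start, * = accepting)

start=q0 accept=q10,q19,q20 q0-a->q1 q0-b->q2 q0-c->q3 q1-a->q4 q1-b->q5 q1-c->q6 q2-a->q7 q2-b->q8 q2-c->q9 q3-a->q10 q3-b->q11 q3-c->q12 q4-a->q4 q4-b->q5 q4-c->q6 q5-a->q7 q5-b->q8 q5-c->q9 q6-a->q10 q6-b->q11 q6-c->q12 q7-a->q4 q7-b->q5 q7-c->q6 q8-a->q7 q8-b->q8 q8-c->q9 q9-a->q10 q9-b->q11 q9-c->q12 q10-a->q13 q10-b->q14 q10-c->q15 q11-a->q7 q11-b->q8 q11-c->q9 q12-a->q10 q12-b->q11 q12-c->q12 q13-a->q13 q13-b->q14 q13-c->q15 q14-a->q16 q14-b->q17 q14-c->q18 q15-a->q10 q15-b->q19 q15-c->q20 q16-a->q13 q16-b->q14 q16-c->q15 q17-a->q16 q17-b->q17 q17-c->q18 q18-a->q10 q18-b->q19 q18-c->q20 q19-a->q16 q19-b->q17 q19-c->q18 q20-a->q10 q20-b->q19 q20-c->q20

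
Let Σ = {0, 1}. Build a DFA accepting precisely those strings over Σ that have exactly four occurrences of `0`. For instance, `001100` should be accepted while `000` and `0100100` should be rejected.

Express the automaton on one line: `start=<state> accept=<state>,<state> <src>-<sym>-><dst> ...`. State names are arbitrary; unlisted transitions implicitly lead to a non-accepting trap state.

start=A accept=E A-0->B A-1->A B-0->C B-1->B C-0->D C-1->C D-0->E D-1->D E-0->F E-1->E F-0->F F-1->F

Count `0`s, saturating at 5: states A through E mean 0 through 4 `0`s seen; F means more than 4. Each `0` increments (capped at F); other symbols loop. Accept from {E}.
With 6 states:
       0  1 
>  A   B  A 
   B   C  B 
   C   D  C 
   D   E  D 
 * E   F  E 
   F   F  F 
(> = start, * = accepting)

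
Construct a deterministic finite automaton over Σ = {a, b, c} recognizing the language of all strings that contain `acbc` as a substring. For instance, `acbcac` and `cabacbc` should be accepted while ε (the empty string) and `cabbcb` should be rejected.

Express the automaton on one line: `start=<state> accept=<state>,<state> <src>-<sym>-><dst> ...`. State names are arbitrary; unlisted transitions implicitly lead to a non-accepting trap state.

start=S0 accept=S4 S0-a->S1 S0-b->S0 S0-c->S0 S1-a->S1 S1-b->S0 S1-c->S2 S2-a->S1 S2-b->S3 S2-c->S0 S3-a->S1 S3-b->S0 S3-c->S4 S4-a->S4 S4-b->S4 S4-c->S4

States S0..S3 record the length of the longest prefix of `acbc` that matches the current input suffix. Reaching S4 means `acbc` has been seen, and we stay there forever. Accept from S4.
A 5-state machine:
        a   b   c  
>  S0   S1  S0  S0 
   S1   S1  S0  S2 
   S2   S1  S3  S0 
   S3   S1  S0  S4 
 * S4   S4  S4  S4 
(> = start, * = accepting)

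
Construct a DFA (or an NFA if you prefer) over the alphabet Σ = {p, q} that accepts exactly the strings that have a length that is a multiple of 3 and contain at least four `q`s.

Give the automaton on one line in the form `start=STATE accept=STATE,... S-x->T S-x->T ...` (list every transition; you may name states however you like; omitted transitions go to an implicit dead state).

start=A accept=O A-p->B A-q->C B-p->D B-q->E C-p->E C-q->F D-p->A D-q->G E-p->G E-q->H F-p->H F-q->I G-p->C G-q->J H-p->J H-q->K I-p->K I-q->L J-p->F J-q->M K-p->M K-q->N L-p->N L-q->N M-p->I M-q->O N-p->O N-q->O O-p->L O-q->L

Run two small machines in parallel and take their product. One (3 states) tracks the input length modulo 3; the other (6 states) tracks the count of `q`s, saturating at 5. Each combined state is a pair, one component from each; accept when both components accept. After merging equivalent states the machine shrinks.
A 15-state machine:
       p  q 
>  A   B  C 
   B   D  E 
   C   E  F 
   D   A  G 
   E   G  H 
   F   H  I 
   G   C  J 
   H   J  K 
   I   K  L 
   J   F  M 
   K   M  N 
   L   N  N 
   M   I  O 
   N   O  O 
 * O   L  L 
(> = start, * = accepting)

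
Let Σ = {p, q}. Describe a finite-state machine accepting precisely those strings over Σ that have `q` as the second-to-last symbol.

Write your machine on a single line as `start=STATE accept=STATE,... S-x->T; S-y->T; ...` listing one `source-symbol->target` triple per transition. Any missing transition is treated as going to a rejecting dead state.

start=s0; accept=s5,s6; s0-p->s1; s0-q->s2; s1-p->s3; s1-q->s4; s2-p->s5; s2-q->s6; s3-p->s3; s3-q->s4; s4-p->s5; s4-q->s6; s5-p->s3; s5-q->s4; s6-p->s5; s6-q->s6

Because acceptance depends on a position counted from the end, the machine has to buffer the most recent 2 symbols. Make each state the string of the last up-to-2 symbols read; on input `x` shift the window left and append `x`. Accept when the buffered window has length 2 and begins with `q`.
A 7-state machine:
        p   q  
>  s0   s1  s2 
   s1   s3  s4 
   s2   s5  s6 
   s3   s3  s4 
   s4   s5  s6 
 * s5   s3  s4 
 * s6   s5  s6 
(> = start, * = accepting)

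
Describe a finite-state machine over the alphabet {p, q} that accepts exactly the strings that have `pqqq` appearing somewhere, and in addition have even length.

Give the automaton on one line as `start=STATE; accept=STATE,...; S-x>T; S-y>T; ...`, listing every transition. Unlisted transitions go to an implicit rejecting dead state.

Build one automaton per condition and run them in lockstep. The first has 5 states tracking whether and how much of `pqqq` has been seen; the second has 2 states tracking the input length modulo 2. A product state is a pair (one from each), accepting exactly when both do.
With 10 states:
        p   q  
>  s0   s1  s2 
   s1   s3  s4 
   s2   s3  s0 
   s3   s1  s5 
   s4   s1  s6 
   s5   s3  s7 
   s6   s3  s8 
   s7   s1  s9 
 * s8   s9  s9 
   s9   s8  s8 
(> = start, * = accepting)

start=s0; accept=s8; s0-p>s1; s0-q>s2; s1-p>s3; s1-q>s4; s2-p>s3; s2-q>s0; s3-p>s1; s3-q>s5; s4-p>s1; s4-q>s6; s5-p>s3; s5-q>s7; s6-p>s3; s6-q>s8; s7-p>s1; s7-q>s9; s8-p>s9; s8-q>s9; s9-p>s8; s9-q>s8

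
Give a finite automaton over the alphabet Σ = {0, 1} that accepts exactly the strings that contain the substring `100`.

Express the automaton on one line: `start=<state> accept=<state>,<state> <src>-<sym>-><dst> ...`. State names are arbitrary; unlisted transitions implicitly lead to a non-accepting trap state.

start=q0 accept=q3 q0-0->q0 q0-1->q1 q1-0->q2 q1-1->q1 q2-0->q3 q2-1->q1 q3-0->q3 q3-1->q3

Track how much of `100` has been matched so far: state q0 is no progress, q3 is the absorbing accept state reached once `100` has occurred. Intermediate states record partial matches; on a mismatch, fall back to the longest reusable overlap.
With 4 states:
        0   1  
>  q0   q0  q1 
   q1   q2  q1 
   q2   q3  q1 
 * q3   q3  q3 
(> = start, * = accepting)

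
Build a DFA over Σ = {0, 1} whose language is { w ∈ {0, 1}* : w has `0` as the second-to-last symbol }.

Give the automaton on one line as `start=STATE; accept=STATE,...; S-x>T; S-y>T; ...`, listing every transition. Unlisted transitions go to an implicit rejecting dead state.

A DFA must remember the last 2 symbols (since which symbol is second-to-last isn't known until the input ends). Use one state per possible window of the last ≤2 symbols; accept from those whose window starts with `0`.
With 7 states:
        0   1  
>  q0   q1  q2 
   q1   q3  q4 
   q2   q5  q6 
 * q3   q3  q4 
 * q4   q5  q6 
   q5   q3  q4 
   q6   q5  q6 
(> = start, * = accepting)

start=q0; accept=q3,q4; q0-0>q1; q0-1>q2; q1-0>q3; q1-1>q4; q2-0>q5; q2-1>q6; q3-0>q3; q3-1>q4; q4-0>q5; q4-1>q6; q5-0>q3; q5-1>q4; q6-0>q5; q6-1>q6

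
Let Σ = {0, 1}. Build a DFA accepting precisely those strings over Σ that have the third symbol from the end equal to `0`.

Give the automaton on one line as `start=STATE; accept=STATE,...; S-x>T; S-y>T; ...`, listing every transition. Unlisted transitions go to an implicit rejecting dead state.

start=A; accept=H,I,J,K; A-0>B; A-1>C; B-0>D; B-1>E; C-0>F; C-1>G; D-0>H; D-1>I; E-0>J; E-1>K; F-0>L; F-1>M; G-0>N; G-1>O; H-0>H; H-1>I; I-0>J; I-1>K; J-0>L; J-1>M; K-0>N; K-1>O; L-0>H; L-1>I; M-0>J; M-1>K; N-0>L; N-1>M; O-0>N; O-1>O

Because acceptance depends on a position counted from the end, the machine has to buffer the most recent 3 symbols. Make each state the string of the last up-to-3 symbols read; on input `x` shift the window left and append `x`. Accept when the buffered window has length 3 and begins with `0`.
       0  1 
>  A   B  C 
   B   D  E 
   C   F  G 
   D   H  I 
   E   J  K 
   F   L  M 
   G   N  O 
 * H   H  I 
 * I   J  K 
 * J   L  M 
 * K   N  O 
   L   H  I 
   M   J  K 
   N   L  M 
   O   N  O 
(> = start, * = accepting)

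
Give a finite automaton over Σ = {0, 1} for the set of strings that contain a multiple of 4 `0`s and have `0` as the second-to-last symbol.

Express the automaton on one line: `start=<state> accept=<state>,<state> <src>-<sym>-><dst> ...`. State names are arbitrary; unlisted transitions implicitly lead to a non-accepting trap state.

Handle the two conditions separately and then intersect. The first has 4 states tracking the count of `0`s modulo 4; the second has 7 states tracking the last 2 symbols read. A product state is a pair (one from each), accepting exactly when both do. After merging equivalent states the machine shrinks.
An 8-state machine:
        0   1  
>  q0   q1  q0 
   q1   q2  q1 
   q2   q3  q2 
   q3   q4  q5 
 * q4   q1  q6 
   q5   q7  q5 
 * q6   q1  q0 
   q7   q1  q6 
(> = start, * = accepting)

start=q0 accept=q4,q6 q0-0->q1 q0-1->q0 q1-0->q2 q1-1->q1 q2-0->q3 q2-1->q2 q3-0->q4 q3-1->q5 q4-0->q1 q4-1->q6 q5-0->q7 q5-1->q5 q6-0->q1 q6-1->q0 q7-0->q1 q7-1->q6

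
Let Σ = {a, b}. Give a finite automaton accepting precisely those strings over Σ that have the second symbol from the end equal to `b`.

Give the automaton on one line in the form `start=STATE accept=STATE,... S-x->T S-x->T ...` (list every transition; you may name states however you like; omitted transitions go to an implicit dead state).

A DFA must remember the last 2 symbols (since which symbol is second-to-last isn't known until the input ends). Use one state per possible window of the last ≤2 symbols; accept from those whose window starts with `b`.
A 7-state machine:
        a   b  
>  q0   q1  q2 
   q1   q3  q4 
   q2   q5  q6 
   q3   q3  q4 
   q4   q5  q6 
 * q5   q3  q4 
 * q6   q5  q6 
(> = start, * = accepting)

start=q0 accept=q5,q6 q0-a->q1 q0-b->q2 q1-a->q3 q1-b->q4 q2-a->q5 q2-b->q6 q3-a->q3 q3-b->q4 q4-a->q5 q4-b->q6 q5-a->q3 q5-b->q4 q6-a->q5 q6-b->q6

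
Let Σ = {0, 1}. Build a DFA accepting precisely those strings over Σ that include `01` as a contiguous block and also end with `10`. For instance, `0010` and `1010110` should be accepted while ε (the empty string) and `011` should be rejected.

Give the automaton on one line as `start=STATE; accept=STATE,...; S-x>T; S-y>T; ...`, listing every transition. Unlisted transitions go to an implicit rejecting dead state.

Run two small machines in parallel and take their product. The first has 3 states tracking whether and how much of `01` has been seen; the second has 3 states tracking how much of the suffix `10` has currently been matched. A product state is a pair (one from each), accepting exactly when both do. Equivalent product states are then merged.
A 4-state machine:
        0   1  
>  S0   S1  S0 
   S1   S1  S2 
   S2   S3  S2 
 * S3   S1  S2 
(> = start, * = accepting)

start=S0; accept=S3; S0-0>S1; S0-1>S0; S1-0>S1; S1-1>S2; S2-0>S3; S2-1>S2; S3-0>S1; S3-1>S2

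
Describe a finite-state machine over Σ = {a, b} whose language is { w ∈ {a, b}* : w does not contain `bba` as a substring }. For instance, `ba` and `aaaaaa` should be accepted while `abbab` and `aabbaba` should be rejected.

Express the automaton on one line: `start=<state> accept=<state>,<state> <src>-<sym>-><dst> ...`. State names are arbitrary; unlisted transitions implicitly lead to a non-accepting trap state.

start=q0 accept=q0,q1,q2 q0-a->q0 q0-b->q1 q1-a->q0 q1-b->q2 q2-a->q3 q2-b->q2 q3-a->q3 q3-b->q3

This is the complement of 'contains `bba`'. Use the same substring-matching states — q0 through q3 holding how much of `bba` has just been matched — but flip the accepting set: everything except the trap q3 accepts.
4 states suffice.
        a   b  
>* q0   q0  q1 
 * q1   q0  q2 
 * q2   q3  q2 
   q3   q3  q3 
(> = start, * = accepting)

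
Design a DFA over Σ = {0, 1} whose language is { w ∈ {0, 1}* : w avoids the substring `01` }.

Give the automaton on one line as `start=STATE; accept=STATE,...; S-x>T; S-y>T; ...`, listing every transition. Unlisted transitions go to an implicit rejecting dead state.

This is the complement of 'contains `01`'. Use the same substring-matching states — q0 through q2 holding how much of `01` has just been matched — but flip the accepting set: everything except the trap q2 accepts.
        0   1  
>* q0   q1  q0 
 * q1   q1  q2 
   q2   q2  q2 
(> = start, * = accepting)

start=q0; accept=q0,q1; q0-0>q1; q0-1>q0; q1-0>q1; q1-1>q2; q2-0>q2; q2-1>q2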